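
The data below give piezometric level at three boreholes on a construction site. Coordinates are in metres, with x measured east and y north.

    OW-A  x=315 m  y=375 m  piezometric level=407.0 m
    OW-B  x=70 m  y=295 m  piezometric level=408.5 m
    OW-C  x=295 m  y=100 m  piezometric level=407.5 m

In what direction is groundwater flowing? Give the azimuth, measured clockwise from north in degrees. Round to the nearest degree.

076°

With h = a·x + b·y + c and OW-A as origin, the differences give:
  (-245)·a + (-80)·b = +1.5
  (-20)·a + (-275)·b = +0.5
Eliminate b (×(-275) and ×(-80), subtract): 65775·a = -372.50 → a = ∂h/∂x = -0.005663
Back-substitute: b = ∂h/∂y = -0.001406.
Flow direction (−∇h) has components (+0.005663 E, +0.001406 N).
Azimuth = atan2(E, N) = atan2(+0.005663, +0.001406) = 76.1° ≈ 076°.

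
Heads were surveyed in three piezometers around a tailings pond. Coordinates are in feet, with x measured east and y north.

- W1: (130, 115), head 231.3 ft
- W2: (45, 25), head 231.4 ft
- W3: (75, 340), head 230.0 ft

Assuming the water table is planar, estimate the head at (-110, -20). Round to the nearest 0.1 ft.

231.0 ft

With h = a·x + b·y + c and W1 as origin, the differences give:
  (-85)·a + (-90)·b = +0.1
  (-55)·a + 225·b = -1.3
Eliminate b (×225 and ×(-90), subtract): -24075·a = -94.50 → a = ∂h/∂x = +0.003925
Back-substitute: b = ∂h/∂y = -0.004818.
h(-110, -20) = 231.3 + (+0.003925)·(-240) + (-0.004818)·(-135) = 231.3 -0.942 +0.650 = 231.008 ft.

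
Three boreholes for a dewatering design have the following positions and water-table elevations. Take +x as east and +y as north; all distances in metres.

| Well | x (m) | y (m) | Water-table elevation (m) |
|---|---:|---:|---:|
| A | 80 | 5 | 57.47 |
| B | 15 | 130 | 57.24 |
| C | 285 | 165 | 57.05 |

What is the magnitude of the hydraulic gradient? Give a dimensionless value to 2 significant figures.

With h = a·x + b·y + c and A as origin, the differences give:
  (-65)·a + 125·b = -0.23
  205·a + 160·b = -0.42
Eliminate b (×160 and ×125, subtract): -36025·a = 15.700 → a = ∂h/∂x = -0.0004358
Back-substitute: b = ∂h/∂y = -0.002067.
|∇h| = √(-0.0004358² + -0.002067²) = 0.002112

0.0021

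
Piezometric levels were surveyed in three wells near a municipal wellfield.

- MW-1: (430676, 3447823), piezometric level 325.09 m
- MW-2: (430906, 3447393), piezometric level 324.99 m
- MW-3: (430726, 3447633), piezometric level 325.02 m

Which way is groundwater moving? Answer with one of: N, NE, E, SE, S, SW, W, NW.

SW

Three-point gradient (reference MW-1): Δ to MW-2 = (230, -430, -0.10), Δ to MW-3 = (50, -190, -0.07).
∂h/∂x = +0.0005000, ∂h/∂y = +0.0005000 (det = -22200).
Flow = −∇h = (-0.0005000 east, -0.0005000 north), which points southwest.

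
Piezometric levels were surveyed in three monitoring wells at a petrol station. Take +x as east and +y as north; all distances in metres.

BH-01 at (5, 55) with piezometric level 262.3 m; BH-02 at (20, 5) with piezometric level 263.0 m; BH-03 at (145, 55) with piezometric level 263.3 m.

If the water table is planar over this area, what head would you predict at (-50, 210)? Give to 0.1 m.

With h = a·x + b·y + c and BH-01 as origin, the differences give:
  15·a + (-50)·b = +0.7
  140·a + 0·b = +1.0
Eliminate b (×0 and ×(-50), subtract): 7000·a = 50.00 → a = ∂h/∂x = +0.007143
Back-substitute: b = ∂h/∂y = -0.01186.
h(-50, 210) = 262.3 + (+0.007143)·(-55) + (-0.01186)·(155) = 262.3 -0.393 -1.838 = 260.069 m.

260.1 m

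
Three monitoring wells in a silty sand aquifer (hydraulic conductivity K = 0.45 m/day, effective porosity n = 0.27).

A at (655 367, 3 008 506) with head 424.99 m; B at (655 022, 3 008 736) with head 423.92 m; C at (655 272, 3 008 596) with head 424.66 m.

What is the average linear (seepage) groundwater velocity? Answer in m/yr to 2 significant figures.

Three-point gradient (reference A): Δ to B = (-345, 230, -1.07), Δ to C = (-95, 90, -0.33).
∂h/∂x = +0.002217, ∂h/∂y = -0.001326 (det = -9200).
|∇h| = √(0.002217² + -0.001326²) = 0.002583
Seepage velocity v = K·i/n = 0.45 × 0.002583 / 0.27 = 0.004305 m/day = 1.572 m/yr.

1.6 m/yr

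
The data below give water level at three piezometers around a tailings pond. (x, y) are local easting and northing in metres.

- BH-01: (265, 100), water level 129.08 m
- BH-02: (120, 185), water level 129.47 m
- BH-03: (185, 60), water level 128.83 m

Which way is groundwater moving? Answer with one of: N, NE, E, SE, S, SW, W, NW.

Taking BH-01 as reference: BH-02−BH-01 = (-145, 85, +0.39); BH-03−BH-01 = (-80, -40, -0.25).
Solve a·Δx + b·Δy = Δh: det = (-145)·(-40) − (-80)·85 = 12600.
∂h/∂x = [(+0.39)·(-40) − (-0.25)·85] / 12600 = +0.0004484
∂h/∂y = [(-145)·(-0.25) − (-80)·(+0.39)] / 12600 = +0.005353
Flow = −∇h = (-0.0004484 east, -0.005353 north), which points south.

S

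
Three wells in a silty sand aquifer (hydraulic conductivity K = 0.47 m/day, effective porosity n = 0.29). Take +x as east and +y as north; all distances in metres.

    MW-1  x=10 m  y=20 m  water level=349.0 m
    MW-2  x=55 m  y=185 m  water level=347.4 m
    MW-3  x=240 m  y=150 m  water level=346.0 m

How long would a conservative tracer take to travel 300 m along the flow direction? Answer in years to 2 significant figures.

44 years

Differences from MW-1: to MW-2 (Δx, Δy, Δh) = (45, 165, -1.6); to MW-3 = (230, 130, -3.0).
Determinant of the coordinate differences = 45·130 − 230·165 = -32100.
∂h/∂x = [(-1.6)·130 − (-3.0)·165] / -32100 = -0.008941
∂h/∂y = [45·(-3.0) − 230·(-1.6)] / -32100 = -0.007259
|∇h| = √(-0.008941² + -0.007259²) = 0.01152
Seepage velocity v = K·i/n = 0.47 × 0.01152 / 0.29 = 0.01867 m/day.
t = 300 / 0.01867 = 1.607e+04 days = 44 years.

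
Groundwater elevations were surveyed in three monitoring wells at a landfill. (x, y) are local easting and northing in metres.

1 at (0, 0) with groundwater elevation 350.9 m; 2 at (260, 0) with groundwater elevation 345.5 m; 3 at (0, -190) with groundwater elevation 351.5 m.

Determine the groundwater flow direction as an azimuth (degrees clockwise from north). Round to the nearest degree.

081°

∂h/∂x = (345.5 − 350.9) / (260 − 0) = -0.02077
∂h/∂y = (351.5 − 350.9) / (-190 − 0) = -0.003158
Flow direction (−∇h) has components (+0.02077 E, +0.003158 N).
Azimuth = atan2(E, N) = atan2(+0.02077, +0.003158) = 81.4° ≈ 081°.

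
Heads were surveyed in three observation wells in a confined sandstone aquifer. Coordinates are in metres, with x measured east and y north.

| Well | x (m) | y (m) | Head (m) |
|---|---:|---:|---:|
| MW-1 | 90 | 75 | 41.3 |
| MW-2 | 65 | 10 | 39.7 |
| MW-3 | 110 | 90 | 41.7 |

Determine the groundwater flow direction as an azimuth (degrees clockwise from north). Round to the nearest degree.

Taking MW-1 as reference: MW-2−MW-1 = (-25, -65, -1.6); MW-3−MW-1 = (20, 15, +0.4).
Solve a·Δx + b·Δy = Δh: det = (-25)·15 − 20·(-65) = 925.
∂h/∂x = [(-1.6)·15 − (+0.4)·(-65)] / 925 = +0.002162
∂h/∂y = [(-25)·(+0.4) − 20·(-1.6)] / 925 = +0.02378
Flow direction (−∇h) has components (-0.002162 E, -0.02378 N).
Azimuth = atan2(E, N) = atan2(-0.002162, -0.02378) = 185.2° ≈ 185°.

185°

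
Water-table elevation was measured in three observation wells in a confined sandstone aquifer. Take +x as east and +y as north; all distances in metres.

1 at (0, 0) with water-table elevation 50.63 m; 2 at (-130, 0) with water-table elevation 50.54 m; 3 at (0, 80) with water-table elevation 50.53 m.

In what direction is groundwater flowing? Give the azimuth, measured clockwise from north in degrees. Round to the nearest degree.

331°

∂h/∂x = (50.54 − 50.63) / (-130 − 0) = +0.0006923
∂h/∂y = (50.53 − 50.63) / (80 − 0) = -0.001250
Flow direction (−∇h) has components (-0.0006923 E, +0.001250 N).
Azimuth = atan2(E, N) = atan2(-0.0006923, +0.001250) = 331.0° ≈ 331°.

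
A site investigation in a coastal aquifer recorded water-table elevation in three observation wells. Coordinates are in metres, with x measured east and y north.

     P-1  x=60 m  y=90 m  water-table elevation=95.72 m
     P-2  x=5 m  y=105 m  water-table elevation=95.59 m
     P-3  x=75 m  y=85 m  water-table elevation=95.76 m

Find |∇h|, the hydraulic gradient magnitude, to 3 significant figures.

Taking P-1 as reference: P-2−P-1 = (-55, 15, -0.13); P-3−P-1 = (15, -5, +0.04).
Solve a·Δx + b·Δy = Δh: det = (-55)·(-5) − 15·15 = 50.
∂h/∂x = [(-0.13)·(-5) − (+0.04)·15] / 50 = +0.0010000
∂h/∂y = [(-55)·(+0.04) − 15·(-0.13)] / 50 = -0.005000
|∇h| = √(0.0010000² + -0.005000²) = 0.005099

0.00510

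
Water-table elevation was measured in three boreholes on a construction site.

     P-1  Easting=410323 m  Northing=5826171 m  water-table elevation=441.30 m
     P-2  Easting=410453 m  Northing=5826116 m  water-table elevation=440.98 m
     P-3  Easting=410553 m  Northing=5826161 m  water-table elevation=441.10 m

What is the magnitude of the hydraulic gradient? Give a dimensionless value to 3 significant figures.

Differences from P-1: to P-2 (Δx, Δy, Δh) = (130, -55, -0.32); to P-3 = (230, -10, -0.20).
Solve a·Δx + b·Δy = Δh: det = 130·(-10) − 230·(-55) = 11350.
∂h/∂x = [(-0.32)·(-10) − (-0.20)·(-55)] / 11350 = -0.0006872
∂h/∂y = [130·(-0.20) − 230·(-0.32)] / 11350 = +0.004194
|∇h| = √(-0.0006872² + 0.004194²) = 0.00425

0.00425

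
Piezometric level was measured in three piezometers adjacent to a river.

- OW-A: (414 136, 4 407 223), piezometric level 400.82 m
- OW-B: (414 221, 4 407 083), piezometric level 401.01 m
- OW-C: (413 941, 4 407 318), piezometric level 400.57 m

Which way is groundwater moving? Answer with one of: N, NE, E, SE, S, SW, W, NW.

Differences from OW-A: to OW-B (Δx, Δy, Δh) = (85, -140, +0.19); to OW-C = (-195, 95, -0.25).
Solve a·Δx + b·Δy = Δh: det = 85·95 − (-195)·(-140) = -19225.
∂h/∂x = [(+0.19)·95 − (-0.25)·(-140)] / -19225 = +0.0008817
∂h/∂y = [85·(-0.25) − (-195)·(+0.19)] / -19225 = -0.0008218
Flow = −∇h = (-0.0008817 east, +0.0008218 north), which points northwest.

NW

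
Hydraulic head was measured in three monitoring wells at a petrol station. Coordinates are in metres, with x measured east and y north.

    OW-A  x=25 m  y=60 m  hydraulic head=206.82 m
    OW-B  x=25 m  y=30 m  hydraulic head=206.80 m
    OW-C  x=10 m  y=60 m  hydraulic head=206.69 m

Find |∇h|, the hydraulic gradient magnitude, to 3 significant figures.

0.00869

Differences from OW-A: to OW-B (Δx, Δy, Δh) = (0, -30, -0.02); to OW-C = (-15, 0, -0.13).
Solve a·Δx + b·Δy = Δh: det = 0·0 − (-15)·(-30) = -450.
∂h/∂x = [(-0.02)·0 − (-0.13)·(-30)] / -450 = +0.008667
∂h/∂y = [0·(-0.13) − (-15)·(-0.02)] / -450 = +0.0006667
|∇h| = √(0.008667² + 0.0006667²) = 0.008693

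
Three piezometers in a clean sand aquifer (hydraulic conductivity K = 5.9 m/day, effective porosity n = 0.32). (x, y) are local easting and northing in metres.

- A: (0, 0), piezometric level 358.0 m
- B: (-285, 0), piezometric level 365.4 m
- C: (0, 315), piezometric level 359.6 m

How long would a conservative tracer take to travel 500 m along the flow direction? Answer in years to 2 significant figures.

∂h/∂x = (365.4 − 358.0) / (-285 − 0) = -0.02596
∂h/∂y = (359.6 − 358.0) / (315 − 0) = +0.005079
|∇h| = √(-0.02596² + 0.005079²) = 0.02645
Seepage velocity v = K·i/n = 5.9 × 0.02645 / 0.32 = 0.4877 m/day.
t = 500 / 0.4877 = 1025 days = 2.81 years.

2.8 years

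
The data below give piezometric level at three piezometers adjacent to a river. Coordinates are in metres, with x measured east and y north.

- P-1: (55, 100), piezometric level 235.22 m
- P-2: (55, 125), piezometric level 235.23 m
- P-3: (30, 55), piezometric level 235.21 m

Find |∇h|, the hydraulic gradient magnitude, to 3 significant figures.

0.000512

Differences from P-1: to P-2 (Δx, Δy, Δh) = (0, 25, +0.01); to P-3 = (-25, -45, -0.01).
Determinant of the coordinate differences = 0·(-45) − (-25)·25 = 625.
∂h/∂x = [(+0.01)·(-45) − (-0.01)·25] / 625 = -0.0003200
∂h/∂y = [0·(-0.01) − (-25)·(+0.01)] / 625 = +0.0004000
|∇h| = √(-0.0003200² + 0.0004000²) = 0.0005122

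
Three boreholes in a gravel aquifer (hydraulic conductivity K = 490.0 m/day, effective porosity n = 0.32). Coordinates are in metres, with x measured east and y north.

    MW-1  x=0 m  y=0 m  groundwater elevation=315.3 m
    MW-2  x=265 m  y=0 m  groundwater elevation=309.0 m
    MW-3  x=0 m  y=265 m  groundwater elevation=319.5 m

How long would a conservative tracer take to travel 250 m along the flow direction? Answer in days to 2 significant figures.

∂h/∂x = (309.0 − 315.3) / (265 − 0) = -0.02377
∂h/∂y = (319.5 − 315.3) / (265 − 0) = +0.01585
|∇h| = √(-0.02377² + 0.01585²) = 0.02857
Seepage velocity v = K·i/n = 490.0 × 0.02857 / 0.32 = 43.75 m/day.
t = 250 / 43.75 = 5.714 days.

5.7 days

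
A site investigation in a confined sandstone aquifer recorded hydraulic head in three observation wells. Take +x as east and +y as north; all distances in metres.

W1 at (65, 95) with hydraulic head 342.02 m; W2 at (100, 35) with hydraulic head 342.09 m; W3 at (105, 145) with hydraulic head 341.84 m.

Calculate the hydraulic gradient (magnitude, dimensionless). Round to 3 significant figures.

Taking W1 as reference: W2−W1 = (35, -60, +0.07); W3−W1 = (40, 50, -0.18).
Solve a·Δx + b·Δy = Δh: det = 35·50 − 40·(-60) = 4150.
∂h/∂x = [(+0.07)·50 − (-0.18)·(-60)] / 4150 = -0.001759
∂h/∂y = [35·(-0.18) − 40·(+0.07)] / 4150 = -0.002193
|∇h| = √(-0.001759² + -0.002193²) = 0.002811

0.00281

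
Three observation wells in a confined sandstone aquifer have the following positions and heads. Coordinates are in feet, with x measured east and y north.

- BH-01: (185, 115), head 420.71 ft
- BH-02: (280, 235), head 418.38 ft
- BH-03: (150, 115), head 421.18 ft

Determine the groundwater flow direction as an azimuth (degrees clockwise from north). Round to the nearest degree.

Taking BH-01 as reference: BH-02−BH-01 = (95, 120, -2.33); BH-03−BH-01 = (-35, 0, +0.47).
Solve a·Δx + b·Δy = Δh: det = 95·0 − (-35)·120 = 4200.
∂h/∂x = [(-2.33)·0 − (+0.47)·120] / 4200 = -0.01343
∂h/∂y = [95·(+0.47) − (-35)·(-2.33)] / 4200 = -0.008786
Flow direction (−∇h) has components (+0.01343 E, +0.008786 N).
Azimuth = atan2(E, N) = atan2(+0.01343, +0.008786) = 56.8° ≈ 057°.

057°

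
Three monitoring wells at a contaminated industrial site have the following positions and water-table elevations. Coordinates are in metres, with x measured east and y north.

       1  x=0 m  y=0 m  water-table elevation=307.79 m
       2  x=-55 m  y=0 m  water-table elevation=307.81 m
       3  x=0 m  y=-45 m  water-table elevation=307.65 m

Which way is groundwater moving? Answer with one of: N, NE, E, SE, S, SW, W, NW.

∂h/∂x = (307.81 − 307.79) / (-55 − 0) = -0.0003636
∂h/∂y = (307.65 − 307.79) / (-45 − 0) = +0.003111
Flow = −∇h = (+0.0003636 east, -0.003111 north), which points south.

S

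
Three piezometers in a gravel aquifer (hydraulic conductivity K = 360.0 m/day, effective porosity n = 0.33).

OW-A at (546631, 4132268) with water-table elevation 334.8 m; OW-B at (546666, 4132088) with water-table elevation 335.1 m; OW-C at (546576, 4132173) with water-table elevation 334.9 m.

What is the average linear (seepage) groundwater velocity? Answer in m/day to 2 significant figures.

Taking OW-A as reference: OW-B−OW-A = (35, -180, +0.3); OW-C−OW-A = (-55, -95, +0.1).
Determinant of the coordinate differences = 35·(-95) − (-55)·(-180) = -13225.
∂h/∂x = [(+0.3)·(-95) − (+0.1)·(-180)] / -13225 = +0.0007940
∂h/∂y = [35·(+0.1) − (-55)·(+0.3)] / -13225 = -0.001512
|∇h| = √(0.0007940² + -0.001512²) = 0.001708
Seepage velocity v = K·i/n = 360.0 × 0.001708 / 0.33 = 1.863 m/day.

1.9 m/day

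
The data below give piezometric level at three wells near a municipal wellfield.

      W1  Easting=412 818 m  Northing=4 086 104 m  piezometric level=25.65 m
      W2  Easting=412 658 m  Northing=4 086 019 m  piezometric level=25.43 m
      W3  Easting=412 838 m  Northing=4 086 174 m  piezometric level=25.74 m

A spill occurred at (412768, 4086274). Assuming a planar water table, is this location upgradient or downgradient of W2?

With h = a·x + b·y + c and W1 as origin, the differences give:
  (-160)·a + (-85)·b = -0.22
  20·a + 70·b = +0.09
Eliminate b (×70 and ×(-85), subtract): -9500·a = -7.750 → a = ∂h/∂x = +0.0008158
Back-substitute: b = ∂h/∂y = +0.001053.
Head at (412768, 4086274) = 25.65 + (+0.0008158)·(-50) + (+0.001053)·(170) = 25.79 m.
That is higher than the 25.43 m at W2, so the point is upgradient.

upgradient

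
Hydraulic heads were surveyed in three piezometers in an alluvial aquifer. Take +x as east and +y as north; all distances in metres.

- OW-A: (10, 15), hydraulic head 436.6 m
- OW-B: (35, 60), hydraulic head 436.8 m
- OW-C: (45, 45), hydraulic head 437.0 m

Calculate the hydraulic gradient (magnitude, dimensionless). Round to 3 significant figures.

0.0150

Taking OW-A as reference: OW-B−OW-A = (25, 45, +0.2); OW-C−OW-A = (35, 30, +0.4).
Determinant of the coordinate differences = 25·30 − 35·45 = -825.
∂h/∂x = [(+0.2)·30 − (+0.4)·45] / -825 = +0.01455
∂h/∂y = [25·(+0.4) − 35·(+0.2)] / -825 = -0.003636
|∇h| = √(0.01455² + -0.003636²) = 0.015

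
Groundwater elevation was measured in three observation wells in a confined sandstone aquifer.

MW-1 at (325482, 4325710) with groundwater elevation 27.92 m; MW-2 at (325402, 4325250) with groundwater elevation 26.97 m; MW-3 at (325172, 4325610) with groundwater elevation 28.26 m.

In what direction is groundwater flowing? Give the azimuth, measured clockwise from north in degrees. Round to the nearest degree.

142°

Taking MW-1 as reference: MW-2−MW-1 = (-80, -460, -0.95); MW-3−MW-1 = (-310, -100, +0.34).
Solve a·Δx + b·Δy = Δh: det = (-80)·(-100) − (-310)·(-460) = -134600.
∂h/∂x = [(-0.95)·(-100) − (+0.34)·(-460)] / -134600 = -0.001868
∂h/∂y = [(-80)·(+0.34) − (-310)·(-0.95)] / -134600 = +0.002390
Flow direction (−∇h) has components (+0.001868 E, -0.002390 N).
Azimuth = atan2(E, N) = atan2(+0.001868, -0.002390) = 142.0° ≈ 142°.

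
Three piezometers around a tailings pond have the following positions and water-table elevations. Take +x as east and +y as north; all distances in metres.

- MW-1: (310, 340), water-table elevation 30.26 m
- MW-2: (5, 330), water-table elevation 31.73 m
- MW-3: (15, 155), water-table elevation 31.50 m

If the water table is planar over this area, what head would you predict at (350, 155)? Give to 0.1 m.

29.9 m

With h = a·x + b·y + c and MW-1 as origin, the differences give:
  (-305)·a + (-10)·b = +1.47
  (-295)·a + (-185)·b = +1.24
Eliminate b (×(-185) and ×(-10), subtract): 53475·a = -259.550 → a = ∂h/∂x = -0.004854
Back-substitute: b = ∂h/∂y = +0.001037.
h(350, 155) = 30.26 + (-0.004854)·(40) + (+0.001037)·(-185) = 30.26 -0.194 -0.192 = 29.874 m.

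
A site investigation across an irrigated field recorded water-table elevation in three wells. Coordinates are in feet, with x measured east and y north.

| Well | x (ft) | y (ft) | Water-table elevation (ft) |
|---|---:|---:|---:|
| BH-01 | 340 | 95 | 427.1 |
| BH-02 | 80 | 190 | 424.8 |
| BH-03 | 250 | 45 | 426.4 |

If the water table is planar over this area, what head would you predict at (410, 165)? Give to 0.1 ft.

With h = a·x + b·y + c and BH-01 as origin, the differences give:
  (-260)·a + 95·b = -2.3
  (-90)·a + (-50)·b = -0.7
Eliminate b (×(-50) and ×95, subtract): 21550·a = 181.50 → a = ∂h/∂x = +0.008422
Back-substitute: b = ∂h/∂y = -0.001160.
h(410, 165) = 427.1 + (+0.008422)·(70) + (-0.001160)·(70) = 427.1 +0.590 -0.081 = 427.608 ft.

427.6 ft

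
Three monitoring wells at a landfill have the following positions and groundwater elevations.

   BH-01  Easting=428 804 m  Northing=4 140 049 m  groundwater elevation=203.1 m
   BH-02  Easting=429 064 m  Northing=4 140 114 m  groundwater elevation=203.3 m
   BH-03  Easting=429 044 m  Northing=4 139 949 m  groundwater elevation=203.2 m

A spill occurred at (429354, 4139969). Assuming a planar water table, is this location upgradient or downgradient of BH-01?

upgradient

Differences from BH-01: to BH-02 (Δx, Δy, Δh) = (260, 65, +0.2); to BH-03 = (240, -100, +0.1).
Solve a·Δx + b·Δy = Δh: det = 260·(-100) − 240·65 = -41600.
∂h/∂x = [(+0.2)·(-100) − (+0.1)·65] / -41600 = +0.0006370
∂h/∂y = [260·(+0.1) − 240·(+0.2)] / -41600 = +0.0005288
Head at (429354, 4139969) = 203.1 + (+0.0006370)·(550) + (+0.0005288)·(-80) = 203.41 m.
That is higher than the 203.1 m at BH-01, so the point is upgradient.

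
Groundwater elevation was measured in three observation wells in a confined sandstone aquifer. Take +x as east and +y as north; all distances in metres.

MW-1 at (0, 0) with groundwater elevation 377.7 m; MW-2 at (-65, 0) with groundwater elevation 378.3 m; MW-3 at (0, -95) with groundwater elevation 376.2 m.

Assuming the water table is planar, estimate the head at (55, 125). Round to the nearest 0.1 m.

379.2 m

∂h/∂x = (378.3 − 377.7) / (-65 − 0) = -0.009231
∂h/∂y = (376.2 − 377.7) / (-95 − 0) = +0.01579
h(55, 125) = 377.7 + (-0.009231)·(55) + (+0.01579)·(125) = 377.7 -0.508 +1.974 = 379.166 m.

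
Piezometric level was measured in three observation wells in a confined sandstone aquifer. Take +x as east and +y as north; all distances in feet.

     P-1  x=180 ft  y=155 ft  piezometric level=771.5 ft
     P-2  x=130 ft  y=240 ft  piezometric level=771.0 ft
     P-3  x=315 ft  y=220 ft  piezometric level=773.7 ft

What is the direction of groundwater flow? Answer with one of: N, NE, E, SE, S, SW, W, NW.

With h = a·x + b·y + c and P-1 as origin, the differences give:
  (-50)·a + 85·b = -0.5
  135·a + 65·b = +2.2
Eliminate b (×65 and ×85, subtract): -14725·a = -219.50 → a = ∂h/∂x = +0.01491
Back-substitute: b = ∂h/∂y = +0.002886.
Flow = −∇h = (-0.01491 east, -0.002886 north), which points west.

W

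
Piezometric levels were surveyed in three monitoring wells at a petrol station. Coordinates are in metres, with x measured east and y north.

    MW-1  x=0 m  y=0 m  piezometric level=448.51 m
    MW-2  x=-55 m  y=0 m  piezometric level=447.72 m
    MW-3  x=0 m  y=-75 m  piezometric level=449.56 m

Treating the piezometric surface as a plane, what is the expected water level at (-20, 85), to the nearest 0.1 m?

447.0 m

∂h/∂x = (447.72 − 448.51) / (-55 − 0) = +0.01436
∂h/∂y = (449.56 − 448.51) / (-75 − 0) = -0.01400
h(-20, 85) = 448.51 + (+0.01436)·(-20) + (-0.01400)·(85) = 448.51 -0.287 -1.190 = 447.033 m.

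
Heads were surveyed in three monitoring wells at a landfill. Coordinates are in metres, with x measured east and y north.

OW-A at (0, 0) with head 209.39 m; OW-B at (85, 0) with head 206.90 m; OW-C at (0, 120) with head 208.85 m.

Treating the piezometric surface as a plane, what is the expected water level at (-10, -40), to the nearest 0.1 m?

209.9 m

∂h/∂x = (206.90 − 209.39) / (85 − 0) = -0.02929
∂h/∂y = (208.85 − 209.39) / (120 − 0) = -0.004500
h(-10, -40) = 209.39 + (-0.02929)·(-10) + (-0.004500)·(-40) = 209.39 +0.293 +0.180 = 209.863 m.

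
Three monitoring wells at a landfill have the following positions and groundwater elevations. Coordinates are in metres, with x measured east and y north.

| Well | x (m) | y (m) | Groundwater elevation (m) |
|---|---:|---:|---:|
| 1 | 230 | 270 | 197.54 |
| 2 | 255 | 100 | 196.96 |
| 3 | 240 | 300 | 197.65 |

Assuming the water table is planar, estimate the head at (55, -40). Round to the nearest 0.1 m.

196.4 m

With h = a·x + b·y + c and 1 as origin, the differences give:
  25·a + (-170)·b = -0.58
  10·a + 30·b = +0.11
Eliminate b (×30 and ×(-170), subtract): 2450·a = 1.300 → a = ∂h/∂x = +0.0005306
Back-substitute: b = ∂h/∂y = +0.003490.
h(55, -40) = 197.54 + (+0.0005306)·(-175) + (+0.003490)·(-310) = 197.54 -0.093 -1.082 = 196.365 m.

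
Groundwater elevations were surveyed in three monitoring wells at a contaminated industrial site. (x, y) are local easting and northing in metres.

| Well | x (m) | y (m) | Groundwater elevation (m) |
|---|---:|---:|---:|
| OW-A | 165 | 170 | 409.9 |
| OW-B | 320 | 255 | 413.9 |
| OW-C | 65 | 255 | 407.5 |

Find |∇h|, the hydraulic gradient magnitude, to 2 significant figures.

Taking OW-A as reference: OW-B−OW-A = (155, 85, +4.0); OW-C−OW-A = (-100, 85, -2.4).
Solve a·Δx + b·Δy = Δh: det = 155·85 − (-100)·85 = 21675.
∂h/∂x = [(+4.0)·85 − (-2.4)·85] / 21675 = +0.02510
∂h/∂y = [155·(-2.4) − (-100)·(+4.0)] / 21675 = +0.001292
|∇h| = √(0.02510² + 0.001292²) = 0.02513

0.025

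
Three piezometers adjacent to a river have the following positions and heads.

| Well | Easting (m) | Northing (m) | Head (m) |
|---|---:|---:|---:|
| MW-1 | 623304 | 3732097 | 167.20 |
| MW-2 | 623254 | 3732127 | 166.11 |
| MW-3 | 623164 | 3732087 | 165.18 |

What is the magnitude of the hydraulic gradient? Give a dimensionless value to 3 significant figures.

Taking MW-1 as reference: MW-2−MW-1 = (-50, 30, -1.09); MW-3−MW-1 = (-140, -10, -2.02).
Determinant of the coordinate differences = (-50)·(-10) − (-140)·30 = 4700.
∂h/∂x = [(-1.09)·(-10) − (-2.02)·30] / 4700 = +0.01521
∂h/∂y = [(-50)·(-2.02) − (-140)·(-1.09)] / 4700 = -0.01098
|∇h| = √(0.01521² + -0.01098²) = 0.01876

0.0188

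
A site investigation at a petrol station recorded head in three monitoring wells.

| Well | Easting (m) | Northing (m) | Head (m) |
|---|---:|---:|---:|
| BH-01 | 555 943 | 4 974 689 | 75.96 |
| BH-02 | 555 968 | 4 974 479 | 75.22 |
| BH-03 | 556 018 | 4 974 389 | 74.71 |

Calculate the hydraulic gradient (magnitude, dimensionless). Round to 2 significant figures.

0.0057

Differences from BH-01: to BH-02 (Δx, Δy, Δh) = (25, -210, -0.74); to BH-03 = (75, -300, -1.25).
Determinant of the coordinate differences = 25·(-300) − 75·(-210) = 8250.
∂h/∂x = [(-0.74)·(-300) − (-1.25)·(-210)] / 8250 = -0.004909
∂h/∂y = [25·(-1.25) − 75·(-0.74)] / 8250 = +0.002939
|∇h| = √(-0.004909² + 0.002939²) = 0.005722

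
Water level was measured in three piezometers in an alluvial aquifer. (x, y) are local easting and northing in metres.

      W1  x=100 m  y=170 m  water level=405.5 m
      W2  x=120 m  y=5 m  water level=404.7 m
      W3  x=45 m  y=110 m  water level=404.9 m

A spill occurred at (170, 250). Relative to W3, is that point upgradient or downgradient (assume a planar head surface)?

upgradient

Taking W1 as reference: W2−W1 = (20, -165, -0.8); W3−W1 = (-55, -60, -0.6).
Solve a·Δx + b·Δy = Δh: det = 20·(-60) − (-55)·(-165) = -10275.
∂h/∂x = [(-0.8)·(-60) − (-0.6)·(-165)] / -10275 = +0.004964
∂h/∂y = [20·(-0.6) − (-55)·(-0.8)] / -10275 = +0.005450
Head at (170, 250) = 405.5 + (+0.004964)·(70) + (+0.005450)·(80) = 406.28 m.
That is higher than the 404.9 m at W3, so the point is upgradient.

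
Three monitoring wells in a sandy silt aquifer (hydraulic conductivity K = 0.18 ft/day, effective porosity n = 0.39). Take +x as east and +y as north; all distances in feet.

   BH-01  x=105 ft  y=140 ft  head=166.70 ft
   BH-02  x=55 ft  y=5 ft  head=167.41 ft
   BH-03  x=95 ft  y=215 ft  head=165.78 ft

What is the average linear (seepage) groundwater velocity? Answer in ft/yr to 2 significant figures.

Differences from BH-01: to BH-02 (Δx, Δy, Δh) = (-50, -135, +0.71); to BH-03 = (-10, 75, -0.92).
Determinant of the coordinate differences = (-50)·75 − (-10)·(-135) = -5100.
∂h/∂x = [(+0.71)·75 − (-0.92)·(-135)] / -5100 = +0.01391
∂h/∂y = [(-50)·(-0.92) − (-10)·(+0.71)] / -5100 = -0.01041
|∇h| = √(0.01391² + -0.01041²) = 0.01737
Seepage velocity v = K·i/n = 0.18 × 0.01737 / 0.39 = 0.008017 ft/day = 2.928 ft/yr.

2.9 ft/yr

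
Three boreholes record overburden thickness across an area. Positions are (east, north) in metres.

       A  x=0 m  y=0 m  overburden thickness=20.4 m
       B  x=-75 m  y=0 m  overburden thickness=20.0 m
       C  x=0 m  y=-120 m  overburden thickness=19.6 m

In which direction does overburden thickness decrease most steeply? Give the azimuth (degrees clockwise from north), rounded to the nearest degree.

219°

∂d/∂x = (20.0 − 20.4) / (-75 − 0) = +0.005333
∂d/∂y = (19.6 − 20.4) / (-120 − 0) = +0.006667
Steepest decrease is along −∇f: components (-0.005333 E, -0.006667 N).
Azimuth = atan2(-0.005333, -0.006667) = 218.7° ≈ 219°.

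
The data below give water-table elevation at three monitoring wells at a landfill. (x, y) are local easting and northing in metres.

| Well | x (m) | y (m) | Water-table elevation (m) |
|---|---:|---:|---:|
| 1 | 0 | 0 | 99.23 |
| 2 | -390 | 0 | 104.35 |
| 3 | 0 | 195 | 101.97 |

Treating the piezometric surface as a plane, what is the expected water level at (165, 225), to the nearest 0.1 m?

100.2 m

∂h/∂x = (104.35 − 99.23) / (-390 − 0) = -0.01313
∂h/∂y = (101.97 − 99.23) / (195 − 0) = +0.01405
h(165, 225) = 99.23 + (-0.01313)·(165) + (+0.01405)·(225) = 99.23 -2.166 +3.162 = 100.225 m.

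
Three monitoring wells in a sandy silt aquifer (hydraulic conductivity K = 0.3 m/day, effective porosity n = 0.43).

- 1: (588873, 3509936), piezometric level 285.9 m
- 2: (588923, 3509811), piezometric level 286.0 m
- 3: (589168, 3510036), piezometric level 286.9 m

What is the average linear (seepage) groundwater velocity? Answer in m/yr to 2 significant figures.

Differences from 1: to 2 (Δx, Δy, Δh) = (50, -125, +0.1); to 3 = (295, 100, +1.0).
Determinant of the coordinate differences = 50·100 − 295·(-125) = 41875.
∂h/∂x = [(+0.1)·100 − (+1.0)·(-125)] / 41875 = +0.003224
∂h/∂y = [50·(+1.0) − 295·(+0.1)] / 41875 = +0.0004896
|∇h| = √(0.003224² + 0.0004896²) = 0.003261
Seepage velocity v = K·i/n = 0.3 × 0.003261 / 0.43 = 0.002275 m/day = 0.8309 m/yr.

0.83 m/yr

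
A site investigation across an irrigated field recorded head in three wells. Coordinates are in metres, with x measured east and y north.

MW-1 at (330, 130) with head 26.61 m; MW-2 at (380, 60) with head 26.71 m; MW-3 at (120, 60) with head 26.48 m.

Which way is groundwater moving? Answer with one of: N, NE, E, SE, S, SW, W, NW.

NW

Three-point gradient (reference MW-1): Δ to MW-2 = (50, -70, +0.10), Δ to MW-3 = (-210, -70, -0.13).
∂h/∂x = +0.0008846, ∂h/∂y = -0.0007967 (det = -18200).
Flow = −∇h = (-0.0008846 east, +0.0007967 north), which points northwest.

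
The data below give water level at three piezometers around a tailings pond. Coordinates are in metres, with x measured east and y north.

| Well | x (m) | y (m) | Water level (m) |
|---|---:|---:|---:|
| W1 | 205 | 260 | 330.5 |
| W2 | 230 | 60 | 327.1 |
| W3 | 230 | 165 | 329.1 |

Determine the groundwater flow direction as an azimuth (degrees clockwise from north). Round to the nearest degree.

221°

With h = a·x + b·y + c and W1 as origin, the differences give:
  25·a + (-200)·b = -3.4
  25·a + (-95)·b = -1.4
Eliminate b (×(-95) and ×(-200), subtract): 2625·a = 43.00 → a = ∂h/∂x = +0.01638
Back-substitute: b = ∂h/∂y = +0.01905.
Flow direction (−∇h) has components (-0.01638 E, -0.01905 N).
Azimuth = atan2(E, N) = atan2(-0.01638, -0.01905) = 220.7° ≈ 221°.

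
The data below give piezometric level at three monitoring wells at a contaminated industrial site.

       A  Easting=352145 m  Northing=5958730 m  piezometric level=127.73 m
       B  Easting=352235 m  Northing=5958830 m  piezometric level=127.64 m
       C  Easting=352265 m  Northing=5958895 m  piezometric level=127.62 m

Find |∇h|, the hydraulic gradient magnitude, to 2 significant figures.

Three-point gradient (reference A): Δ to B = (90, 100, -0.09), Δ to C = (120, 165, -0.11).
∂h/∂x = -0.001351, ∂h/∂y = +0.0003158 (det = 2850).
|∇h| = √(-0.001351² + 0.0003158²) = 0.001387

0.0014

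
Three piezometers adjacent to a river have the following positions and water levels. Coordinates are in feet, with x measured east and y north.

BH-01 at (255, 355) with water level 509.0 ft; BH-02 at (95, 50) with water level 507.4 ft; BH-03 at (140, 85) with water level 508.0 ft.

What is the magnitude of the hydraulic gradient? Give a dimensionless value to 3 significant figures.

0.0159

Differences from BH-01: to BH-02 (Δx, Δy, Δh) = (-160, -305, -1.6); to BH-03 = (-115, -270, -1.0).
Determinant of the coordinate differences = (-160)·(-270) − (-115)·(-305) = 8125.
∂h/∂x = [(-1.6)·(-270) − (-1.0)·(-305)] / 8125 = +0.01563
∂h/∂y = [(-160)·(-1.0) − (-115)·(-1.6)] / 8125 = -0.002954
|∇h| = √(0.01563² + -0.002954²) = 0.01591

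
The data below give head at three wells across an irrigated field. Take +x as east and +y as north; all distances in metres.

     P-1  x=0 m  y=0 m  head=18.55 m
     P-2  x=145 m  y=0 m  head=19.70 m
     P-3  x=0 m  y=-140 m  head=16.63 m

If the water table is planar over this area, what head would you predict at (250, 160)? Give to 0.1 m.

22.7 m

∂h/∂x = (19.70 − 18.55) / (145 − 0) = +0.007931
∂h/∂y = (16.63 − 18.55) / (-140 − 0) = +0.01371
h(250, 160) = 18.55 + (+0.007931)·(250) + (+0.01371)·(160) = 18.55 +1.983 +2.194 = 22.727 m.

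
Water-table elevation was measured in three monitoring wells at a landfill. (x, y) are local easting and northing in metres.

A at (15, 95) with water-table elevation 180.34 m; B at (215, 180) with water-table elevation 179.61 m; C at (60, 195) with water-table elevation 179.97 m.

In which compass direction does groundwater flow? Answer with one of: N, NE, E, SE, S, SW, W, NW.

NE

With h = a·x + b·y + c and A as origin, the differences give:
  200·a + 85·b = -0.73
  45·a + 100·b = -0.37
Eliminate b (×100 and ×85, subtract): 16175·a = -41.550 → a = ∂h/∂x = -0.002569
Back-substitute: b = ∂h/∂y = -0.002544.
Flow = −∇h = (+0.002569 east, +0.002544 north), which points northeast.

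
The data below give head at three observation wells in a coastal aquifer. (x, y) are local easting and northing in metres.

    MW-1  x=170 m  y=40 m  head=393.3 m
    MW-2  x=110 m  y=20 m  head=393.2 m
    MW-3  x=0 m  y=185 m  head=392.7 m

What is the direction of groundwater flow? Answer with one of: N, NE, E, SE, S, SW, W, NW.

Taking MW-1 as reference: MW-2−MW-1 = (-60, -20, -0.1); MW-3−MW-1 = (-170, 145, -0.6).
Determinant of the coordinate differences = (-60)·145 − (-170)·(-20) = -12100.
∂h/∂x = [(-0.1)·145 − (-0.6)·(-20)] / -12100 = +0.002190
∂h/∂y = [(-60)·(-0.6) − (-170)·(-0.1)] / -12100 = -0.001570
Flow = −∇h = (-0.002190 east, +0.001570 north), which points northwest.

NW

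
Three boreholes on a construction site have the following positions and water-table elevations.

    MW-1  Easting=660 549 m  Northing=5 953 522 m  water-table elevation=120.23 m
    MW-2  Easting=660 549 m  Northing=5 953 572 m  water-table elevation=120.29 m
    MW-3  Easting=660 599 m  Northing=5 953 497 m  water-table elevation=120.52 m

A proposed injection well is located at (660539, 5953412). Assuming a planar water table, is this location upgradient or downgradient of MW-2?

With h = a·x + b·y + c and MW-1 as origin, the differences give:
  0·a + 50·b = +0.06
  50·a + (-25)·b = +0.29
Eliminate b (×(-25) and ×50, subtract): -2500·a = -16.000 → a = ∂h/∂x = +0.006400
Back-substitute: b = ∂h/∂y = +0.001200.
Head at (660539, 5953412) = 120.23 + (+0.006400)·(-10) + (+0.001200)·(-110) = 120.03 m.
That is lower than the 120.29 m at MW-2, so the point is downgradient.

downgradient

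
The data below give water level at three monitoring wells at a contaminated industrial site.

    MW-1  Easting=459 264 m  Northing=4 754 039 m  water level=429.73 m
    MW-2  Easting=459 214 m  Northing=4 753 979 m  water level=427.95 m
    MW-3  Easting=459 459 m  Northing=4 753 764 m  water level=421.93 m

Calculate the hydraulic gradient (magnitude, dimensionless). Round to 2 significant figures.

0.029

With h = a·x + b·y + c and MW-1 as origin, the differences give:
  (-50)·a + (-60)·b = -1.78
  195·a + (-275)·b = -7.80
Eliminate b (×(-275) and ×(-60), subtract): 25450·a = 21.500 → a = ∂h/∂x = +0.0008448
Back-substitute: b = ∂h/∂y = +0.02896.
|∇h| = √(0.0008448² + 0.02896²) = 0.02897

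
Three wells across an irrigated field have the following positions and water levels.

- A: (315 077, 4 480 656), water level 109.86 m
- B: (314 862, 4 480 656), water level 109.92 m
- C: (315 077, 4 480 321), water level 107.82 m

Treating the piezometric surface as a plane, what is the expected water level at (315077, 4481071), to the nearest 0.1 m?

∂h/∂x = (109.92 − 109.86) / (314862 − 315077) = -0.0002791
∂h/∂y = (107.82 − 109.86) / (4480321 − 4480656) = +0.006090
h(315077, 4481071) = 109.86 + (-0.0002791)·(0) + (+0.006090)·(415) = 109.86 -0.000 +2.527 = 112.387 m.

112.4 m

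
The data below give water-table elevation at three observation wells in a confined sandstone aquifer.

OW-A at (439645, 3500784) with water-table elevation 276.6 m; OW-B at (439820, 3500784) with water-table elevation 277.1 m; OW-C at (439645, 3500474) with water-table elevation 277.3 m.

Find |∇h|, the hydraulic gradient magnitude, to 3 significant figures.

0.00364

∂h/∂x = (277.1 − 276.6) / (439820 − 439645) = +0.002857
∂h/∂y = (277.3 − 276.6) / (3500474 − 3500784) = -0.002258
|∇h| = √(0.002857² + -0.002258²) = 0.003642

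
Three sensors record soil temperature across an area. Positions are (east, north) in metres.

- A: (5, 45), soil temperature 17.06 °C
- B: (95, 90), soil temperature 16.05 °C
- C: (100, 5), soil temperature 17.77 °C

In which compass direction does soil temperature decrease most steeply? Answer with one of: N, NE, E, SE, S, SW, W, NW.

Taking A as reference: B−A = (90, 45, -1.01); C−A = (95, -40, +0.71).
Solve a·Δx + b·Δy = ΔT: det = 90·(-40) − 95·45 = -7875.
∂T/∂x = [(-1.01)·(-40) − (+0.71)·45] / -7875 = -0.001073
∂T/∂y = [90·(+0.71) − 95·(-1.01)] / -7875 = -0.02030
Steepest decrease is along −∇f = (+0.001073 E, +0.02030 N) → north.

N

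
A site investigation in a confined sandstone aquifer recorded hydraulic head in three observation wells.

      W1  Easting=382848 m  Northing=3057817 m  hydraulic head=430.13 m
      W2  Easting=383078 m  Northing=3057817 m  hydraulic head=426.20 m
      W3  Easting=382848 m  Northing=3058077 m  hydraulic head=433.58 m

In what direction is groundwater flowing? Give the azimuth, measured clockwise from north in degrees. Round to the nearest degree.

∂h/∂x = (426.20 − 430.13) / (383078 − 382848) = -0.01709
∂h/∂y = (433.58 − 430.13) / (3058077 − 3057817) = +0.01327
Flow direction (−∇h) has components (+0.01709 E, -0.01327 N).
Azimuth = atan2(E, N) = atan2(+0.01709, -0.01327) = 127.8° ≈ 128°.

128°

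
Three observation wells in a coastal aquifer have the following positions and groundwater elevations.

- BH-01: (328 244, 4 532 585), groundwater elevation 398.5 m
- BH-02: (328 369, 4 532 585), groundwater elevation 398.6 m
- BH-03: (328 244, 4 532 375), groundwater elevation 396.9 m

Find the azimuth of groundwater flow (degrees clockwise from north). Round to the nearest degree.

∂h/∂x = (398.6 − 398.5) / (328369 − 328244) = +0.0008000
∂h/∂y = (396.9 − 398.5) / (4532375 − 4532585) = +0.007619
Flow direction (−∇h) has components (-0.0008000 E, -0.007619 N).
Azimuth = atan2(E, N) = atan2(-0.0008000, -0.007619) = 186.0° ≈ 186°.

186°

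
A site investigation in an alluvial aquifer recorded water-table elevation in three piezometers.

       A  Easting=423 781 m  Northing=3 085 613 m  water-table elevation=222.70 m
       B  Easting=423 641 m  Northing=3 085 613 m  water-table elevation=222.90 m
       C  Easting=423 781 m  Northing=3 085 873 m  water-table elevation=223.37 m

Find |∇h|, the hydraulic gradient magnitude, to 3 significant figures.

∂h/∂x = (222.90 − 222.70) / (423641 − 423781) = -0.001429
∂h/∂y = (223.37 − 222.70) / (3085873 − 3085613) = +0.002577
|∇h| = √(-0.001429² + 0.002577²) = 0.002947

0.00295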